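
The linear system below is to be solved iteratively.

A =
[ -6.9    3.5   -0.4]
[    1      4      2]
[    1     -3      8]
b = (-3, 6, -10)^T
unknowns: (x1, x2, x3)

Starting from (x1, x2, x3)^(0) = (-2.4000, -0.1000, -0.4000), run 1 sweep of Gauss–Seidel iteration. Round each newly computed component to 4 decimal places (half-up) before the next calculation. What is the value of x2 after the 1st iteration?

1.5982

Iteration 1:
  x1 = (-3 - (3.5)·-0.1000 - (-0.4)·-0.4000) / (-6.9) = 0.4072
  x2 = (6 - (1)·0.4072 - (2)·-0.4000) / (4) = 1.5982
  x3 = (-10 - (1)·0.4072 - (-3)·1.5982) / (8) = -0.7016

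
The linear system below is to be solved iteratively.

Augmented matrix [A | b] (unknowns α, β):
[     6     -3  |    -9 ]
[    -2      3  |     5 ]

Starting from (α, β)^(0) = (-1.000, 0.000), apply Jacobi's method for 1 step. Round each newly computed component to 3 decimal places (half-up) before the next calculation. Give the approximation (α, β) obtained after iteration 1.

(-1.500, 1.000)

Iteration 1:
  α = (-9 - (-3)·0.000) / (6) = -1.500
  β = (5 - (-2)·-1.000) / (3) = 1.000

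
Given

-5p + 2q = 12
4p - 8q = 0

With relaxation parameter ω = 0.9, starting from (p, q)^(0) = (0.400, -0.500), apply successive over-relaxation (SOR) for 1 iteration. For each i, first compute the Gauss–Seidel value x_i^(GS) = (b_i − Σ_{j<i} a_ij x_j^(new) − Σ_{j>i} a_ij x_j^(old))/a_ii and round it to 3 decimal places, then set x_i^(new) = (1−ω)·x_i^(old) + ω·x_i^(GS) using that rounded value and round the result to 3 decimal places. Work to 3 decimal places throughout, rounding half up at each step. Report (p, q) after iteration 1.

Iteration 1:
  p: GS value = (12 - (2)·-0.500) / (-5) = -2.600;  p ← (1−ω)·0.400 + ω·-2.600 = -2.300
  q: GS value = (0 - (4)·-2.300) / (-8) = -1.150;  q ← (1−ω)·-0.500 + ω·-1.150 = -1.085

(-2.300, -1.085)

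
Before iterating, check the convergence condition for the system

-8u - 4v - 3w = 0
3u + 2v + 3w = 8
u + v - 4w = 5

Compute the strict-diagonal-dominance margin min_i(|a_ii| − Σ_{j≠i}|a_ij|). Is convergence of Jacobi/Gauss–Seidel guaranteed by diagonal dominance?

row 1: |-8| − (4+3) = 1
row 2: |2| − (3+3) = -4
row 3: |-4| − (1+1) = 2
minimum over rows = -4 → not strictly diagonally dominant

-4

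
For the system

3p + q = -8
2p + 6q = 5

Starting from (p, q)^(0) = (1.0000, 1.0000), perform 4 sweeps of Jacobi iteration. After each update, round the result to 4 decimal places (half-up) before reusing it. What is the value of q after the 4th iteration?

1.9259

Iteration 1:
  p = (-8 - (1)·1.0000) / (3) = -3.0000
  q = (5 - (2)·1.0000) / (6) = 0.5000
Iteration 2:
  p = (-8 - (1)·0.5000) / (3) = -2.8333
  q = (5 - (2)·-3.0000) / (6) = 1.8333
Iteration 3:
  p = (-8 - (1)·1.8333) / (3) = -3.2778
  q = (5 - (2)·-2.8333) / (6) = 1.7778
Iteration 4:
  p = (-8 - (1)·1.7778) / (3) = -3.2593
  q = (5 - (2)·-3.2778) / (6) = 1.9259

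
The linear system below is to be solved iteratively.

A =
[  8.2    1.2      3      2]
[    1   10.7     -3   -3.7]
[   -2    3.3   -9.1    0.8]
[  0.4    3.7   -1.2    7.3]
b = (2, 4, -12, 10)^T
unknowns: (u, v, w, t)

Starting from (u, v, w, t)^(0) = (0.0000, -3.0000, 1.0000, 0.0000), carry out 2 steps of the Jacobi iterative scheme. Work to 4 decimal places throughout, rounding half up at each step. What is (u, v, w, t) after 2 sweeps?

(-0.6813, 1.4652, 1.7548, 1.0588)

Iteration 1:
  u = (2 - (1.2)·-3.0000 - (3)·1.0000 - (2)·0.0000) / (8.2) = 0.3171
  v = (4 - (1)·0.0000 - (-3)·1.0000 - (-3.7)·0.0000) / (10.7) = 0.6542
  w = (-12 - (-2)·0.0000 - (3.3)·-3.0000 - (0.8)·0.0000) / (-9.1) = 0.2308
  t = (10 - (0.4)·0.0000 - (3.7)·-3.0000 - (-1.2)·1.0000) / (7.3) = 3.0548
Iteration 2:
  u = (2 - (1.2)·0.6542 - (3)·0.2308 - (2)·3.0548) / (8.2) = -0.6813
  v = (4 - (1)·0.3171 - (-3)·0.2308 - (-3.7)·3.0548) / (10.7) = 1.4652
  w = (-12 - (-2)·0.3171 - (3.3)·0.6542 - (0.8)·3.0548) / (-9.1) = 1.7548
  t = (10 - (0.4)·0.3171 - (3.7)·0.6542 - (-1.2)·0.2308) / (7.3) = 1.0588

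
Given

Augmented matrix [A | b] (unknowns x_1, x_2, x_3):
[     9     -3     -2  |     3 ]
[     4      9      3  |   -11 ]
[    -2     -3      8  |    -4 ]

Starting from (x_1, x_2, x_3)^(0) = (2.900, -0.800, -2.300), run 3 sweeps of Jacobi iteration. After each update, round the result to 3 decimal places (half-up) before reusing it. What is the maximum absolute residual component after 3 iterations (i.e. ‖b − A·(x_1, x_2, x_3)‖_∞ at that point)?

1.598

Iteration 1:
  x_1 = (3 - (-3)·-0.800 - (-2)·-2.300) / (9) = -0.444
  x_2 = (-11 - (4)·2.900 - (3)·-2.300) / (9) = -1.744
  x_3 = (-4 - (-2)·2.900 - (-3)·-0.800) / (8) = -0.075
Iteration 2:
  x_1 = (3 - (-3)·-1.744 - (-2)·-0.075) / (9) = -0.265
  x_2 = (-11 - (4)·-0.444 - (3)·-0.075) / (9) = -1.000
  x_3 = (-4 - (-2)·-0.444 - (-3)·-1.744) / (8) = -1.265
Iteration 3:
  x_1 = (3 - (-3)·-1.000 - (-2)·-1.265) / (9) = -0.281
  x_2 = (-11 - (4)·-0.265 - (3)·-1.265) / (9) = -0.683
  x_3 = (-4 - (-2)·-0.265 - (-3)·-1.000) / (8) = -0.941
Residual b − A·x = (1.598, -0.906, 0.917); ∞-norm = 1.598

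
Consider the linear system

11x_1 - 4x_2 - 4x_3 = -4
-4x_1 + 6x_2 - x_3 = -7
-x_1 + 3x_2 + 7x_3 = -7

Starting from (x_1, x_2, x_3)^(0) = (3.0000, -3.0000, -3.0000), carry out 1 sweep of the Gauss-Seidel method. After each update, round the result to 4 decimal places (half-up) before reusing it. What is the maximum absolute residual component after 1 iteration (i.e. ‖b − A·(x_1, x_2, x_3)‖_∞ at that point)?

Iteration 1:
  x_1 = (-4 - (-4)·-3.0000 - (-4)·-3.0000) / (11) = -2.5455
  x_2 = (-7 - (-4)·-2.5455 - (-1)·-3.0000) / (6) = -3.3637
  x_3 = (-7 - (-1)·-2.5455 - (3)·-3.3637) / (7) = 0.0779
Residual b − A·x = (10.8573, 3.0781, 0.0003); ∞-norm = 10.8573

10.8573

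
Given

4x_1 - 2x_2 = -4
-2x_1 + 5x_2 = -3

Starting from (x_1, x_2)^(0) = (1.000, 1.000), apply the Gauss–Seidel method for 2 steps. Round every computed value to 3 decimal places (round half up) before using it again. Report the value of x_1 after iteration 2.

Iteration 1:
  x_1 = (-4 - (-2)·1.000) / (4) = -0.500
  x_2 = (-3 - (-2)·-0.500) / (5) = -0.800
Iteration 2:
  x_1 = (-4 - (-2)·-0.800) / (4) = -1.400
  x_2 = (-3 - (-2)·-1.400) / (5) = -1.160

-1.400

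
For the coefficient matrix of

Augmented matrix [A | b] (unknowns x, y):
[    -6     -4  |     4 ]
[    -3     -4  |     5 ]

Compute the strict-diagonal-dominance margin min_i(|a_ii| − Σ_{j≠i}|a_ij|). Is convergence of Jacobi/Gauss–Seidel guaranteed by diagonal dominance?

row 1: |-6| − (4) = 2
row 2: |-4| − (3) = 1
minimum over rows = 1 → strictly diagonally dominant (convergence guaranteed)

1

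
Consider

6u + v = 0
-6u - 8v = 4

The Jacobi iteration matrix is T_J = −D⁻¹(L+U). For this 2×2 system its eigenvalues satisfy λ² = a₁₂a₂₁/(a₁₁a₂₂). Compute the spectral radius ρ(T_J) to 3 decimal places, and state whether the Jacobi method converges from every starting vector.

a₁₂a₂₁/(a₁₁a₂₂) = (1)·(-6) / ((6)·(-8)) = 0.125000
ρ = √|0.125000| = √0.125000 = 0.354
ρ < 1, so Jacobi converges

0.354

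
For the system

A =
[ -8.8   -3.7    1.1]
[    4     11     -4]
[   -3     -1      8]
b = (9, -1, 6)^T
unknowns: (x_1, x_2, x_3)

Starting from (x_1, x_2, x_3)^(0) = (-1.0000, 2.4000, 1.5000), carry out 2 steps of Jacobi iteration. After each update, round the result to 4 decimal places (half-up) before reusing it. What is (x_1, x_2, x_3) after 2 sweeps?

(-1.2824, 0.8252, 0.1607)

Iteration 1:
  x_1 = (9 - (-3.7)·2.4000 - (1.1)·1.5000) / (-8.8) = -1.8443
  x_2 = (-1 - (4)·-1.0000 - (-4)·1.5000) / (11) = 0.8182
  x_3 = (6 - (-3)·-1.0000 - (-1)·2.4000) / (8) = 0.6750
Iteration 2:
  x_1 = (9 - (-3.7)·0.8182 - (1.1)·0.6750) / (-8.8) = -1.2824
  x_2 = (-1 - (4)·-1.8443 - (-4)·0.6750) / (11) = 0.8252
  x_3 = (6 - (-3)·-1.8443 - (-1)·0.8182) / (8) = 0.1607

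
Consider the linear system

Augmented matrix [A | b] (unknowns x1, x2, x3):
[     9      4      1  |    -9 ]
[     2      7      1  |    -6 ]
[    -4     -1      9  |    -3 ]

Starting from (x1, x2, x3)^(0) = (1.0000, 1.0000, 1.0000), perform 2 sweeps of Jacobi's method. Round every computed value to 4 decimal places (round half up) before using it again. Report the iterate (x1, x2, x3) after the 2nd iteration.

Iteration 1:
  x1 = (-9 - (4)·1.0000 - (1)·1.0000) / (9) = -1.5556
  x2 = (-6 - (2)·1.0000 - (1)·1.0000) / (7) = -1.2857
  x3 = (-3 - (-4)·1.0000 - (-1)·1.0000) / (9) = 0.2222
Iteration 2:
  x1 = (-9 - (4)·-1.2857 - (1)·0.2222) / (9) = -0.4533
  x2 = (-6 - (2)·-1.5556 - (1)·0.2222) / (7) = -0.4444
  x3 = (-3 - (-4)·-1.5556 - (-1)·-1.2857) / (9) = -1.1676

(-0.4533, -0.4444, -1.1676)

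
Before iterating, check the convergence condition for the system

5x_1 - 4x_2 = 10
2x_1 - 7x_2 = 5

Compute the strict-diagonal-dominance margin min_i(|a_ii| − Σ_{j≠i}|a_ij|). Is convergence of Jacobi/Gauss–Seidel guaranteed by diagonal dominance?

row 1: |5| − (4) = 1
row 2: |-7| − (2) = 5
minimum over rows = 1 → strictly diagonally dominant (convergence guaranteed)

1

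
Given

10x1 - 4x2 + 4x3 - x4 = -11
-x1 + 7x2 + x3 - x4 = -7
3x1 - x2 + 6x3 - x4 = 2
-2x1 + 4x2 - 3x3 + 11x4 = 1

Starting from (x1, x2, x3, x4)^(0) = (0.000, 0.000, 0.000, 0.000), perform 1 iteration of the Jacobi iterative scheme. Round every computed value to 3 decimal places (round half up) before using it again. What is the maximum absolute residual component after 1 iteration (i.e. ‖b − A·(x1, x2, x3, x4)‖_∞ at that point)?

Iteration 1:
  x1 = (-11 - (-4)·0.000 - (4)·0.000 - (-1)·0.000) / (10) = -1.100
  x2 = (-7 - (-1)·0.000 - (1)·0.000 - (-1)·0.000) / (7) = -1.000
  x3 = (2 - (3)·0.000 - (-1)·0.000 - (-1)·0.000) / (6) = 0.333
  x4 = (1 - (-2)·0.000 - (4)·0.000 - (-3)·0.000) / (11) = 0.091
Residual b − A·x = (-5.241, -1.342, 2.393, 2.798); ∞-norm = 5.241

5.241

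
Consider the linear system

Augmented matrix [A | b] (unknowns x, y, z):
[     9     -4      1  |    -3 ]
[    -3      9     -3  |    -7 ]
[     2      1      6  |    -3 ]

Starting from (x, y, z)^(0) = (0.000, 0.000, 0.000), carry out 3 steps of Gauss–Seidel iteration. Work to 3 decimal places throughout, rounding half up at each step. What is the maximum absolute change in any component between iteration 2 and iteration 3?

Iteration 1:
  x = (-3 - (-4)·0.000 - (1)·0.000) / (9) = -0.333
  y = (-7 - (-3)·-0.333 - (-3)·0.000) / (9) = -0.889
  z = (-3 - (2)·-0.333 - (1)·-0.889) / (6) = -0.241
Iteration 2:
  x = (-3 - (-4)·-0.889 - (1)·-0.241) / (9) = -0.702
  y = (-7 - (-3)·-0.702 - (-3)·-0.241) / (9) = -1.092
  z = (-3 - (2)·-0.702 - (1)·-1.092) / (6) = -0.084
Iteration 3:
  x = (-3 - (-4)·-1.092 - (1)·-0.084) / (9) = -0.809
  y = (-7 - (-3)·-0.809 - (-3)·-0.084) / (9) = -1.075
  z = (-3 - (2)·-0.809 - (1)·-1.075) / (6) = -0.051
Change: (-0.107, 0.017, 0.033) → max |·| = 0.107

0.107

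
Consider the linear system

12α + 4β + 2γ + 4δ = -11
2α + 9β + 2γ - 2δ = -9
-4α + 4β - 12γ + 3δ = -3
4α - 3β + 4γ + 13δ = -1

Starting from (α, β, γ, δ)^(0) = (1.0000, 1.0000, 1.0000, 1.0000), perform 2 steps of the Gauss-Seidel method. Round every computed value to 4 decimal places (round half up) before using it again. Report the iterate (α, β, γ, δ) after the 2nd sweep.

(-0.8762, -0.9897, 0.2246, -0.1048)

Iteration 1:
  α = (-11 - (4)·1.0000 - (2)·1.0000 - (4)·1.0000) / (12) = -1.7500
  β = (-9 - (2)·-1.7500 - (2)·1.0000 - (-2)·1.0000) / (9) = -0.6111
  γ = (-3 - (-4)·-1.7500 - (4)·-0.6111 - (3)·1.0000) / (-12) = 0.8796
  δ = (-1 - (4)·-1.7500 - (-3)·-0.6111 - (4)·0.8796) / (13) = 0.0499
Iteration 2:
  α = (-11 - (4)·-0.6111 - (2)·0.8796 - (4)·0.0499) / (12) = -0.8762
  β = (-9 - (2)·-0.8762 - (2)·0.8796 - (-2)·0.0499) / (9) = -0.9897
  γ = (-3 - (-4)·-0.8762 - (4)·-0.9897 - (3)·0.0499) / (-12) = 0.2246
  δ = (-1 - (4)·-0.8762 - (-3)·-0.9897 - (4)·0.2246) / (13) = -0.1048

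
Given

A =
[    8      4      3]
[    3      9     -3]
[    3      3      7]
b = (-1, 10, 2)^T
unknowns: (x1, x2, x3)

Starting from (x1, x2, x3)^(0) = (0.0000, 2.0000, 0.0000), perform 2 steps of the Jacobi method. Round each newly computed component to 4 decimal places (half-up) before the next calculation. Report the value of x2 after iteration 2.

Iteration 1:
  x1 = (-1 - (4)·2.0000 - (3)·0.0000) / (8) = -1.1250
  x2 = (10 - (3)·0.0000 - (-3)·0.0000) / (9) = 1.1111
  x3 = (2 - (3)·0.0000 - (3)·2.0000) / (7) = -0.5714
Iteration 2:
  x1 = (-1 - (4)·1.1111 - (3)·-0.5714) / (8) = -0.4663
  x2 = (10 - (3)·-1.1250 - (-3)·-0.5714) / (9) = 1.2956
  x3 = (2 - (3)·-1.1250 - (3)·1.1111) / (7) = 0.2917

1.2956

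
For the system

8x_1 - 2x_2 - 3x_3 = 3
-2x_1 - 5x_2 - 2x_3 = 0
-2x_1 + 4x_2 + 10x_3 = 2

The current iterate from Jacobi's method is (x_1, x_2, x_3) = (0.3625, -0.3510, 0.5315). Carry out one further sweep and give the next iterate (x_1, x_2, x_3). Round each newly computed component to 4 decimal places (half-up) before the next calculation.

(0.4866, -0.3576, 0.4129)

One sweep:
  x_1 = (3 - (-2)·-0.3510 - (-3)·0.5315) / (8) = 0.4866
  x_2 = (0 - (-2)·0.3625 - (-2)·0.5315) / (-5) = -0.3576
  x_3 = (2 - (-2)·0.3625 - (4)·-0.3510) / (10) = 0.4129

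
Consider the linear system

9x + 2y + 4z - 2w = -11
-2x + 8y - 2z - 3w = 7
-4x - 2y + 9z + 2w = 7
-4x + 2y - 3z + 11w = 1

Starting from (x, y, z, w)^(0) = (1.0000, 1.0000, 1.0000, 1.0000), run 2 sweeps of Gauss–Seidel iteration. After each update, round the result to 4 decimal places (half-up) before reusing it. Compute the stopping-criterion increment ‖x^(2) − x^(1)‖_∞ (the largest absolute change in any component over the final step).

0.8664

Iteration 1:
  x = (-11 - (2)·1.0000 - (4)·1.0000 - (-2)·1.0000) / (9) = -1.6667
  y = (7 - (-2)·-1.6667 - (-2)·1.0000 - (-3)·1.0000) / (8) = 1.0833
  z = (7 - (-4)·-1.6667 - (-2)·1.0833 - (2)·1.0000) / (9) = 0.0555
  w = (1 - (-4)·-1.6667 - (2)·1.0833 - (-3)·0.0555) / (11) = -0.6970
Iteration 2:
  x = (-11 - (2)·1.0833 - (4)·0.0555 - (-2)·-0.6970) / (9) = -1.6425
  y = (7 - (-2)·-1.6425 - (-2)·0.0555 - (-3)·-0.6970) / (8) = 0.2169
  z = (7 - (-4)·-1.6425 - (-2)·0.2169 - (2)·-0.6970) / (9) = 0.2509
  w = (1 - (-4)·-1.6425 - (2)·0.2169 - (-3)·0.2509) / (11) = -0.4774
Change: (0.0242, -0.8664, 0.1954, 0.2196) → max |·| = 0.8664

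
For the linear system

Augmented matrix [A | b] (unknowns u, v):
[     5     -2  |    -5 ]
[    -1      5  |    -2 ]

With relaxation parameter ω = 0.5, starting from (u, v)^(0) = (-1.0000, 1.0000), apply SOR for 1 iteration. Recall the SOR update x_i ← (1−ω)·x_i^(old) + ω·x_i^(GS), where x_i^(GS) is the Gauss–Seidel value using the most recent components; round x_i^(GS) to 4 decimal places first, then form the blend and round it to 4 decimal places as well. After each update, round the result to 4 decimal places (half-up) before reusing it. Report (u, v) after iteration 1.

(-0.8000, 0.2200)

Iteration 1:
  u: GS value = (-5 - (-2)·1.0000) / (5) = -0.6000;  u ← (1−ω)·-1.0000 + ω·-0.6000 = -0.8000
  v: GS value = (-2 - (-1)·-0.8000) / (5) = -0.5600;  v ← (1−ω)·1.0000 + ω·-0.5600 = 0.2200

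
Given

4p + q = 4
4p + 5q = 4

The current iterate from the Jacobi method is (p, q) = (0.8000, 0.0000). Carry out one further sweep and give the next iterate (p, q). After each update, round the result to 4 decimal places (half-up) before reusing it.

One sweep:
  p = (4 - (1)·0.0000) / (4) = 1.0000
  q = (4 - (4)·0.8000) / (5) = 0.1600

(1.0000, 0.1600)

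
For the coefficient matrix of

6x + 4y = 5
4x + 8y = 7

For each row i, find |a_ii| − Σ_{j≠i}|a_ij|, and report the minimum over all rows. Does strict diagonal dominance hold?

row 1: |6| − (4) = 2
row 2: |8| − (4) = 4
minimum over rows = 2 → strictly diagonally dominant (convergence guaranteed)

2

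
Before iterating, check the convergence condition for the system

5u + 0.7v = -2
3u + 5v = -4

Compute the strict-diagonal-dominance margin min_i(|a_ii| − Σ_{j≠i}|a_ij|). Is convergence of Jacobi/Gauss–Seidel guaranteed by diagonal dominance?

row 1: |5| − (0.7) = 4.3
row 2: |5| − (3) = 2
minimum over rows = 2 → strictly diagonally dominant (convergence guaranteed)

2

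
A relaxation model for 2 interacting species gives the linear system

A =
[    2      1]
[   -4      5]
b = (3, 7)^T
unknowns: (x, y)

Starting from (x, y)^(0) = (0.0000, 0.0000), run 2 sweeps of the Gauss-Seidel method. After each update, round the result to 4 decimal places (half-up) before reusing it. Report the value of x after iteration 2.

0.2000

Iteration 1:
  x = (3 - (1)·0.0000) / (2) = 1.5000
  y = (7 - (-4)·1.5000) / (5) = 2.6000
Iteration 2:
  x = (3 - (1)·2.6000) / (2) = 0.2000
  y = (7 - (-4)·0.2000) / (5) = 1.5600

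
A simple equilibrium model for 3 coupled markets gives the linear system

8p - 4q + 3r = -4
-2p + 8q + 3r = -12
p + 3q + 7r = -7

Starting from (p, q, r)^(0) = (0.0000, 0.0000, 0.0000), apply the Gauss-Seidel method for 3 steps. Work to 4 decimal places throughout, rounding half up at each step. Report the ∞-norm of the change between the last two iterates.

0.1011

Iteration 1:
  p = (-4 - (-4)·0.0000 - (3)·0.0000) / (8) = -0.5000
  q = (-12 - (-2)·-0.5000 - (3)·0.0000) / (8) = -1.6250
  r = (-7 - (1)·-0.5000 - (3)·-1.6250) / (7) = -0.2321
Iteration 2:
  p = (-4 - (-4)·-1.6250 - (3)·-0.2321) / (8) = -1.2255
  q = (-12 - (-2)·-1.2255 - (3)·-0.2321) / (8) = -1.7193
  r = (-7 - (1)·-1.2255 - (3)·-1.7193) / (7) = -0.0881
Iteration 3:
  p = (-4 - (-4)·-1.7193 - (3)·-0.0881) / (8) = -1.3266
  q = (-12 - (-2)·-1.3266 - (3)·-0.0881) / (8) = -1.7986
  r = (-7 - (1)·-1.3266 - (3)·-1.7986) / (7) = -0.0397
Change: (-0.1011, -0.0793, 0.0484) → max |·| = 0.1011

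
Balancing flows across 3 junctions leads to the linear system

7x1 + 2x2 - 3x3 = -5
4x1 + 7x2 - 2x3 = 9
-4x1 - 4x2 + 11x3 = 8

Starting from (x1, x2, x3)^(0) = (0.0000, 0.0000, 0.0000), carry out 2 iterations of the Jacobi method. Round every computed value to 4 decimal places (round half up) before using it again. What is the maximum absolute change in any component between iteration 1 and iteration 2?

Iteration 1:
  x1 = (-5 - (2)·0.0000 - (-3)·0.0000) / (7) = -0.7143
  x2 = (9 - (4)·0.0000 - (-2)·0.0000) / (7) = 1.2857
  x3 = (8 - (-4)·0.0000 - (-4)·0.0000) / (11) = 0.7273
Iteration 2:
  x1 = (-5 - (2)·1.2857 - (-3)·0.7273) / (7) = -0.7699
  x2 = (9 - (4)·-0.7143 - (-2)·0.7273) / (7) = 1.9017
  x3 = (8 - (-4)·-0.7143 - (-4)·1.2857) / (11) = 0.9351
Change: (-0.0556, 0.6160, 0.2078) → max |·| = 0.6160

0.6160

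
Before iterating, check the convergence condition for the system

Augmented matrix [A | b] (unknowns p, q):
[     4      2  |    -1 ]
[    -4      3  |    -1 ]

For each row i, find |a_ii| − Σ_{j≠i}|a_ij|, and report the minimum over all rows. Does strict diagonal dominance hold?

row 1: |4| − (2) = 2
row 2: |3| − (4) = -1
minimum over rows = -1 → not strictly diagonally dominant

-1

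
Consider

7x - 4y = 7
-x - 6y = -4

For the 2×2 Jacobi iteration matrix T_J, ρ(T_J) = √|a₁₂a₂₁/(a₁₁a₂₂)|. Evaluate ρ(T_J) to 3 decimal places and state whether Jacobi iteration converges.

0.309

a₁₂a₂₁/(a₁₁a₂₂) = (-4)·(-1) / ((7)·(-6)) = -0.095238
ρ = √|-0.095238| = √0.095238 = 0.309
ρ < 1, so Jacobi converges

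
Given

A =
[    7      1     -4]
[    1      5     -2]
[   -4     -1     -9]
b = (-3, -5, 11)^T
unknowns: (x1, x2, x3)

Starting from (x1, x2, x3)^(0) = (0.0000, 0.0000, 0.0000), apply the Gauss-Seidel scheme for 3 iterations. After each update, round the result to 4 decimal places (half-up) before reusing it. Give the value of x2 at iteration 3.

-1.1543

Iteration 1:
  x1 = (-3 - (1)·0.0000 - (-4)·0.0000) / (7) = -0.4286
  x2 = (-5 - (1)·-0.4286 - (-2)·0.0000) / (5) = -0.9143
  x3 = (11 - (-4)·-0.4286 - (-1)·-0.9143) / (-9) = -0.9301
Iteration 2:
  x1 = (-3 - (1)·-0.9143 - (-4)·-0.9301) / (7) = -0.8294
  x2 = (-5 - (1)·-0.8294 - (-2)·-0.9301) / (5) = -1.2062
  x3 = (11 - (-4)·-0.8294 - (-1)·-1.2062) / (-9) = -0.7196
Iteration 3:
  x1 = (-3 - (1)·-1.2062 - (-4)·-0.7196) / (7) = -0.6675
  x2 = (-5 - (1)·-0.6675 - (-2)·-0.7196) / (5) = -1.1543
  x3 = (11 - (-4)·-0.6675 - (-1)·-1.1543) / (-9) = -0.7973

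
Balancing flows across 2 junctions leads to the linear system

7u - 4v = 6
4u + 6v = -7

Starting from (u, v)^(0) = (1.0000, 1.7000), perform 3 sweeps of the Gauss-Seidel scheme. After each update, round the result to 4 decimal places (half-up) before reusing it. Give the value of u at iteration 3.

Iteration 1:
  u = (6 - (-4)·1.7000) / (7) = 1.8286
  v = (-7 - (4)·1.8286) / (6) = -2.3857
Iteration 2:
  u = (6 - (-4)·-2.3857) / (7) = -0.5061
  v = (-7 - (4)·-0.5061) / (6) = -0.8293
Iteration 3:
  u = (6 - (-4)·-0.8293) / (7) = 0.3833
  v = (-7 - (4)·0.3833) / (6) = -1.4222

0.3833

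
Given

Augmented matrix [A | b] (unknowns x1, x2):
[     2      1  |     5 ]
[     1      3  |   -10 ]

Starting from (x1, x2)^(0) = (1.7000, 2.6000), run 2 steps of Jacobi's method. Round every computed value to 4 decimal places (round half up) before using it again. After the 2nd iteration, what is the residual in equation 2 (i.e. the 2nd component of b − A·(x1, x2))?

-3.2501

Iteration 1:
  x1 = (5 - (1)·2.6000) / (2) = 1.2000
  x2 = (-10 - (1)·1.7000) / (3) = -3.9000
Iteration 2:
  x1 = (5 - (1)·-3.9000) / (2) = 4.4500
  x2 = (-10 - (1)·1.2000) / (3) = -3.7333
Residual b − A·x = (-0.1667, -3.2501)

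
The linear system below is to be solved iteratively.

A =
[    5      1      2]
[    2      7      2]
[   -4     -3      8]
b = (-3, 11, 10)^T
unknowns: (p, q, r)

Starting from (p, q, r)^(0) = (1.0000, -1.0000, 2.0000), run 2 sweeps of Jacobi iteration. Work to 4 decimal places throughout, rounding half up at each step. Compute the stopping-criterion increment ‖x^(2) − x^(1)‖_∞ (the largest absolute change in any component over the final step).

0.8071

Iteration 1:
  p = (-3 - (1)·-1.0000 - (2)·2.0000) / (5) = -1.2000
  q = (11 - (2)·1.0000 - (2)·2.0000) / (7) = 0.7143
  r = (10 - (-4)·1.0000 - (-3)·-1.0000) / (8) = 1.3750
Iteration 2:
  p = (-3 - (1)·0.7143 - (2)·1.3750) / (5) = -1.2929
  q = (11 - (2)·-1.2000 - (2)·1.3750) / (7) = 1.5214
  r = (10 - (-4)·-1.2000 - (-3)·0.7143) / (8) = 0.9179
Change: (-0.0929, 0.8071, -0.4571) → max |·| = 0.8071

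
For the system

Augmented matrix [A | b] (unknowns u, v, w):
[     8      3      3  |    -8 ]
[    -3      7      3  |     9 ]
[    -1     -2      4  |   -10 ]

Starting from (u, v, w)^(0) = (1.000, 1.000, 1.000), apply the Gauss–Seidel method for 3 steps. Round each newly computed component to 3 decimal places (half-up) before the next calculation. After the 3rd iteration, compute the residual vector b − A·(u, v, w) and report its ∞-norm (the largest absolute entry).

Iteration 1:
  u = (-8 - (3)·1.000 - (3)·1.000) / (8) = -1.750
  v = (9 - (-3)·-1.750 - (3)·1.000) / (7) = 0.107
  w = (-10 - (-1)·-1.750 - (-2)·0.107) / (4) = -2.884
Iteration 2:
  u = (-8 - (3)·0.107 - (3)·-2.884) / (8) = 0.041
  v = (9 - (-3)·0.041 - (3)·-2.884) / (7) = 2.539
  w = (-10 - (-1)·0.041 - (-2)·2.539) / (4) = -1.220
Iteration 3:
  u = (-8 - (3)·2.539 - (3)·-1.220) / (8) = -1.495
  v = (9 - (-3)·-1.495 - (3)·-1.220) / (7) = 1.168
  w = (-10 - (-1)·-1.495 - (-2)·1.168) / (4) = -2.290
Residual b − A·x = (7.326, 3.209, 0.001); ∞-norm = 7.326

7.326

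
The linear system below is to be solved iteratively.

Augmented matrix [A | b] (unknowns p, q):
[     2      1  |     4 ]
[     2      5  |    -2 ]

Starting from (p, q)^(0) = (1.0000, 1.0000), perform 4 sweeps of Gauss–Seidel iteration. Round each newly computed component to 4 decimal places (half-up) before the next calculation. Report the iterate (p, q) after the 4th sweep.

(2.7400, -1.4960)

Iteration 1:
  p = (4 - (1)·1.0000) / (2) = 1.5000
  q = (-2 - (2)·1.5000) / (5) = -1.0000
Iteration 2:
  p = (4 - (1)·-1.0000) / (2) = 2.5000
  q = (-2 - (2)·2.5000) / (5) = -1.4000
Iteration 3:
  p = (4 - (1)·-1.4000) / (2) = 2.7000
  q = (-2 - (2)·2.7000) / (5) = -1.4800
Iteration 4:
  p = (4 - (1)·-1.4800) / (2) = 2.7400
  q = (-2 - (2)·2.7400) / (5) = -1.4960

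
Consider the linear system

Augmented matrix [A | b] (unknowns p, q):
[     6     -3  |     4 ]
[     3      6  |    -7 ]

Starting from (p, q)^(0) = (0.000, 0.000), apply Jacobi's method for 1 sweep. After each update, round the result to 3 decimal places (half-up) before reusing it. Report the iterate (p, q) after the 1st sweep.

(0.667, -1.167)

Iteration 1:
  p = (4 - (-3)·0.000) / (6) = 0.667
  q = (-7 - (3)·0.000) / (6) = -1.167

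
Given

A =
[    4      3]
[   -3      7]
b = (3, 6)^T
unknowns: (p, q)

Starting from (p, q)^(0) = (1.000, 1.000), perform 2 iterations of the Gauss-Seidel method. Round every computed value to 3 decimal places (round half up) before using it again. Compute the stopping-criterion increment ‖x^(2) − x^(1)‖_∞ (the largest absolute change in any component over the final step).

Iteration 1:
  p = (3 - (3)·1.000) / (4) = 0.000
  q = (6 - (-3)·0.000) / (7) = 0.857
Iteration 2:
  p = (3 - (3)·0.857) / (4) = 0.107
  q = (6 - (-3)·0.107) / (7) = 0.903
Change: (0.107, 0.046) → max |·| = 0.107

0.107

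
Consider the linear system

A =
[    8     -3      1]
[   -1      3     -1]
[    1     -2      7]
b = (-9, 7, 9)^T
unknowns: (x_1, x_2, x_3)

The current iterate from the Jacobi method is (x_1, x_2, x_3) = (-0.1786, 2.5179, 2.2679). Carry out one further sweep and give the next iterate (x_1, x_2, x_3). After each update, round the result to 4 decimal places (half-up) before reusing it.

One sweep:
  x_1 = (-9 - (-3)·2.5179 - (1)·2.2679) / (8) = -0.4643
  x_2 = (7 - (-1)·-0.1786 - (-1)·2.2679) / (3) = 3.0298
  x_3 = (9 - (1)·-0.1786 - (-2)·2.5179) / (7) = 2.0306

(-0.4643, 3.0298, 2.0306)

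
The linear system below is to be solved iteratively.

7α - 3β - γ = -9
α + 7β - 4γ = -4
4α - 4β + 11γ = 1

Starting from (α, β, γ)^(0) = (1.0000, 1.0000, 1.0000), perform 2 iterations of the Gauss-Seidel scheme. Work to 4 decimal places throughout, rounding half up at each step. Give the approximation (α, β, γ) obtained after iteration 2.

Iteration 1:
  α = (-9 - (-3)·1.0000 - (-1)·1.0000) / (7) = -0.7143
  β = (-4 - (1)·-0.7143 - (-4)·1.0000) / (7) = 0.1020
  γ = (1 - (4)·-0.7143 - (-4)·0.1020) / (11) = 0.3877
Iteration 2:
  α = (-9 - (-3)·0.1020 - (-1)·0.3877) / (7) = -1.1866
  β = (-4 - (1)·-1.1866 - (-4)·0.3877) / (7) = -0.1804
  γ = (1 - (4)·-1.1866 - (-4)·-0.1804) / (11) = 0.4568

(-1.1866, -0.1804, 0.4568)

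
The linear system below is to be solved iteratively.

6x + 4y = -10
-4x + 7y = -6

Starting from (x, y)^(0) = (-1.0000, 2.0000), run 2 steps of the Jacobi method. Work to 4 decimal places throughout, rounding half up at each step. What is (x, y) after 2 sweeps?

Iteration 1:
  x = (-10 - (4)·2.0000) / (6) = -3.0000
  y = (-6 - (-4)·-1.0000) / (7) = -1.4286
Iteration 2:
  x = (-10 - (4)·-1.4286) / (6) = -0.7143
  y = (-6 - (-4)·-3.0000) / (7) = -2.5714

(-0.7143, -2.5714)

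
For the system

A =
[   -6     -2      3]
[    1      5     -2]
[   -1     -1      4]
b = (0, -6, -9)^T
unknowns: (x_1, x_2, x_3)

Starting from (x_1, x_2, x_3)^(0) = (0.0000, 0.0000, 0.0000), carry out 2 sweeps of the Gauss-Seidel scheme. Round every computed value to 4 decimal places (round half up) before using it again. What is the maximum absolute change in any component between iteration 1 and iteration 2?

Iteration 1:
  x_1 = (0 - (-2)·0.0000 - (3)·0.0000) / (-6) = 0.0000
  x_2 = (-6 - (1)·0.0000 - (-2)·0.0000) / (5) = -1.2000
  x_3 = (-9 - (-1)·0.0000 - (-1)·-1.2000) / (4) = -2.5500
Iteration 2:
  x_1 = (0 - (-2)·-1.2000 - (3)·-2.5500) / (-6) = -0.8750
  x_2 = (-6 - (1)·-0.8750 - (-2)·-2.5500) / (5) = -2.0450
  x_3 = (-9 - (-1)·-0.8750 - (-1)·-2.0450) / (4) = -2.9800
Change: (-0.8750, -0.8450, -0.4300) → max |·| = 0.8750

0.8750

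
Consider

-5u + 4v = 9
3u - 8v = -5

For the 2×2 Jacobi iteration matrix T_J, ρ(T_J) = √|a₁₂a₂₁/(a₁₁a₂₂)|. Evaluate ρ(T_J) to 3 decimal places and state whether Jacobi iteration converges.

a₁₂a₂₁/(a₁₁a₂₂) = (4)·(3) / ((-5)·(-8)) = 0.300000
ρ = √|0.300000| = √0.300000 = 0.548
ρ < 1, so Jacobi converges

0.548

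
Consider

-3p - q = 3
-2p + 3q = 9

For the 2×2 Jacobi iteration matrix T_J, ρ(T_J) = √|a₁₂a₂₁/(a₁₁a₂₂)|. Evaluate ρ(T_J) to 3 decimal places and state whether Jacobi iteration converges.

0.471

a₁₂a₂₁/(a₁₁a₂₂) = (-1)·(-2) / ((-3)·(3)) = -0.222222
ρ = √|-0.222222| = √0.222222 = 0.471
ρ < 1, so Jacobi converges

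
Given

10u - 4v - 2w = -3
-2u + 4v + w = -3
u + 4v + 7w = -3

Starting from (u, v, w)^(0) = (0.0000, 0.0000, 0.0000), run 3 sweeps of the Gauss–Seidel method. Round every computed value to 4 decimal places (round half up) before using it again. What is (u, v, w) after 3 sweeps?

(-0.6817, -1.1634, 0.3336)

Iteration 1:
  u = (-3 - (-4)·0.0000 - (-2)·0.0000) / (10) = -0.3000
  v = (-3 - (-2)·-0.3000 - (1)·0.0000) / (4) = -0.9000
  w = (-3 - (1)·-0.3000 - (4)·-0.9000) / (7) = 0.1286
Iteration 2:
  u = (-3 - (-4)·-0.9000 - (-2)·0.1286) / (10) = -0.6343
  v = (-3 - (-2)·-0.6343 - (1)·0.1286) / (4) = -1.0993
  w = (-3 - (1)·-0.6343 - (4)·-1.0993) / (7) = 0.2902
Iteration 3:
  u = (-3 - (-4)·-1.0993 - (-2)·0.2902) / (10) = -0.6817
  v = (-3 - (-2)·-0.6817 - (1)·0.2902) / (4) = -1.1634
  w = (-3 - (1)·-0.6817 - (4)·-1.1634) / (7) = 0.3336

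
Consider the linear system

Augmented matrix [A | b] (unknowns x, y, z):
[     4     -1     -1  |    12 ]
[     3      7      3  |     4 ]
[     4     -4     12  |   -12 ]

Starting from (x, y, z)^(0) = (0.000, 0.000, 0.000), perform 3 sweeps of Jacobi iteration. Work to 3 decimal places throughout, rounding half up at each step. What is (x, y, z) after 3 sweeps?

(2.476, 0.107, -2.060)

Iteration 1:
  x = (12 - (-1)·0.000 - (-1)·0.000) / (4) = 3.000
  y = (4 - (3)·0.000 - (3)·0.000) / (7) = 0.571
  z = (-12 - (4)·0.000 - (-4)·0.000) / (12) = -1.000
Iteration 2:
  x = (12 - (-1)·0.571 - (-1)·-1.000) / (4) = 2.893
  y = (4 - (3)·3.000 - (3)·-1.000) / (7) = -0.286
  z = (-12 - (4)·3.000 - (-4)·0.571) / (12) = -1.810
Iteration 3:
  x = (12 - (-1)·-0.286 - (-1)·-1.810) / (4) = 2.476
  y = (4 - (3)·2.893 - (3)·-1.810) / (7) = 0.107
  z = (-12 - (4)·2.893 - (-4)·-0.286) / (12) = -2.060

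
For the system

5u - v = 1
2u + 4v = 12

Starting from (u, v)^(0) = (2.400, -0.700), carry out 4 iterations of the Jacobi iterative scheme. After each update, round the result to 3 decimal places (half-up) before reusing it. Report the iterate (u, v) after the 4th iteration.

Iteration 1:
  u = (1 - (-1)·-0.700) / (5) = 0.060
  v = (12 - (2)·2.400) / (4) = 1.800
Iteration 2:
  u = (1 - (-1)·1.800) / (5) = 0.560
  v = (12 - (2)·0.060) / (4) = 2.970
Iteration 3:
  u = (1 - (-1)·2.970) / (5) = 0.794
  v = (12 - (2)·0.560) / (4) = 2.720
Iteration 4:
  u = (1 - (-1)·2.720) / (5) = 0.744
  v = (12 - (2)·0.794) / (4) = 2.603

(0.744, 2.603)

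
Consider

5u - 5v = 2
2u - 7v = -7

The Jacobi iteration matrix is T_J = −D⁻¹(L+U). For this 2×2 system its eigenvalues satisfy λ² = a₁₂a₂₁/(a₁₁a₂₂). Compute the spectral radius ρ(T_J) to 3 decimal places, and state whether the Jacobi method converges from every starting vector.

0.535

a₁₂a₂₁/(a₁₁a₂₂) = (-5)·(2) / ((5)·(-7)) = 0.285714
ρ = √|0.285714| = √0.285714 = 0.535
ρ < 1, so Jacobi converges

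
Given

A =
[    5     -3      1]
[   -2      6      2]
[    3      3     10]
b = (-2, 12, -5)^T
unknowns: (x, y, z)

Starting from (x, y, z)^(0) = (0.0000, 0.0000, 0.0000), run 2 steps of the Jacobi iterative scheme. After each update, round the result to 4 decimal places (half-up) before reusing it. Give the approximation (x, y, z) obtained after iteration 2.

Iteration 1:
  x = (-2 - (-3)·0.0000 - (1)·0.0000) / (5) = -0.4000
  y = (12 - (-2)·0.0000 - (2)·0.0000) / (6) = 2.0000
  z = (-5 - (3)·0.0000 - (3)·0.0000) / (10) = -0.5000
Iteration 2:
  x = (-2 - (-3)·2.0000 - (1)·-0.5000) / (5) = 0.9000
  y = (12 - (-2)·-0.4000 - (2)·-0.5000) / (6) = 2.0333
  z = (-5 - (3)·-0.4000 - (3)·2.0000) / (10) = -0.9800

(0.9000, 2.0333, -0.9800)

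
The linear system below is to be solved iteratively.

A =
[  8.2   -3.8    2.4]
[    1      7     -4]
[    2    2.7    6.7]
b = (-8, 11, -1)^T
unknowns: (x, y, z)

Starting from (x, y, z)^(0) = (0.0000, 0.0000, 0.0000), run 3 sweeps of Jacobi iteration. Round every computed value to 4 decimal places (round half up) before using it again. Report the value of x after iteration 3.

-0.0785

Iteration 1:
  x = (-8 - (-3.8)·0.0000 - (2.4)·0.0000) / (8.2) = -0.9756
  y = (11 - (1)·0.0000 - (-4)·0.0000) / (7) = 1.5714
  z = (-1 - (2)·0.0000 - (2.7)·0.0000) / (6.7) = -0.1493
Iteration 2:
  x = (-8 - (-3.8)·1.5714 - (2.4)·-0.1493) / (8.2) = -0.2037
  y = (11 - (1)·-0.9756 - (-4)·-0.1493) / (7) = 1.6255
  z = (-1 - (2)·-0.9756 - (2.7)·1.5714) / (6.7) = -0.4913
Iteration 3:
  x = (-8 - (-3.8)·1.6255 - (2.4)·-0.4913) / (8.2) = -0.0785
  y = (11 - (1)·-0.2037 - (-4)·-0.4913) / (7) = 1.3198
  z = (-1 - (2)·-0.2037 - (2.7)·1.6255) / (6.7) = -0.7435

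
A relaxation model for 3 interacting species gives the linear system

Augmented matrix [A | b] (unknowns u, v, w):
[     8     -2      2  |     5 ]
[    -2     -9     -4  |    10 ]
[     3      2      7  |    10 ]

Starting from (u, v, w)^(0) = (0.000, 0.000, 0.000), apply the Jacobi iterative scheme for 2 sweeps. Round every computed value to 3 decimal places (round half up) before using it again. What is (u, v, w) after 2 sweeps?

(-0.010, -1.885, 1.478)

Iteration 1:
  u = (5 - (-2)·0.000 - (2)·0.000) / (8) = 0.625
  v = (10 - (-2)·0.000 - (-4)·0.000) / (-9) = -1.111
  w = (10 - (3)·0.000 - (2)·0.000) / (7) = 1.429
Iteration 2:
  u = (5 - (-2)·-1.111 - (2)·1.429) / (8) = -0.010
  v = (10 - (-2)·0.625 - (-4)·1.429) / (-9) = -1.885
  w = (10 - (3)·0.625 - (2)·-1.111) / (7) = 1.478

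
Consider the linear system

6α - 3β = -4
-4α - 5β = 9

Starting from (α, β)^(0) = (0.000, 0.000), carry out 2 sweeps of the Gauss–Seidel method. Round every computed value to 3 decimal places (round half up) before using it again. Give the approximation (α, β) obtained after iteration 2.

Iteration 1:
  α = (-4 - (-3)·0.000) / (6) = -0.667
  β = (9 - (-4)·-0.667) / (-5) = -1.266
Iteration 2:
  α = (-4 - (-3)·-1.266) / (6) = -1.300
  β = (9 - (-4)·-1.300) / (-5) = -0.760

(-1.300, -0.760)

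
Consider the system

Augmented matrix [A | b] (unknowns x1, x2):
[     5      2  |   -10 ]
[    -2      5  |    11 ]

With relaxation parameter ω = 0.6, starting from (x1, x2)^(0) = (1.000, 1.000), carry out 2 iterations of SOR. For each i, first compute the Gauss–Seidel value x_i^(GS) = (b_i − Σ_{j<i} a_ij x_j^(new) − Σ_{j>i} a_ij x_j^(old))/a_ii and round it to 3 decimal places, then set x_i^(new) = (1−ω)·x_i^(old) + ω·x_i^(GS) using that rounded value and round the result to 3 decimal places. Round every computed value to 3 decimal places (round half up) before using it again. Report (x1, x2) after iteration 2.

Iteration 1:
  x1: GS value = (-10 - (2)·1.000) / (5) = -2.400;  x1 ← (1−ω)·1.000 + ω·-2.400 = -1.040
  x2: GS value = (11 - (-2)·-1.040) / (5) = 1.784;  x2 ← (1−ω)·1.000 + ω·1.784 = 1.470
Iteration 2:
  x1: GS value = (-10 - (2)·1.470) / (5) = -2.588;  x1 ← (1−ω)·-1.040 + ω·-2.588 = -1.969
  x2: GS value = (11 - (-2)·-1.969) / (5) = 1.412;  x2 ← (1−ω)·1.470 + ω·1.412 = 1.435

(-1.969, 1.435)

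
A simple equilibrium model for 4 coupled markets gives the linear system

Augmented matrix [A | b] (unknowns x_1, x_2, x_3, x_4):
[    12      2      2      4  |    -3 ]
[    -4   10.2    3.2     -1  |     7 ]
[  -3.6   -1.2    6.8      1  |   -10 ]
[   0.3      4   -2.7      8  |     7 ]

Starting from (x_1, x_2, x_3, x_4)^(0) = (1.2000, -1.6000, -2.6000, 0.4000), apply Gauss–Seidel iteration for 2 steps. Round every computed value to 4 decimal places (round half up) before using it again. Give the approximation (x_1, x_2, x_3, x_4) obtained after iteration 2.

(-0.2396, 0.8950, -1.3910, -0.0330)

Iteration 1:
  x_1 = (-3 - (2)·-1.6000 - (2)·-2.6000 - (4)·0.4000) / (12) = 0.3167
  x_2 = (7 - (-4)·0.3167 - (3.2)·-2.6000 - (-1)·0.4000) / (10.2) = 1.6654
  x_3 = (-10 - (-3.6)·0.3167 - (-1.2)·1.6654 - (1)·0.4000) / (6.8) = -1.0679
  x_4 = (7 - (0.3)·0.3167 - (4)·1.6654 - (-2.7)·-1.0679) / (8) = -0.3300
Iteration 2:
  x_1 = (-3 - (2)·1.6654 - (2)·-1.0679 - (4)·-0.3300) / (12) = -0.2396
  x_2 = (7 - (-4)·-0.2396 - (3.2)·-1.0679 - (-1)·-0.3300) / (10.2) = 0.8950
  x_3 = (-10 - (-3.6)·-0.2396 - (-1.2)·0.8950 - (1)·-0.3300) / (6.8) = -1.3910
  x_4 = (7 - (0.3)·-0.2396 - (4)·0.8950 - (-2.7)·-1.3910) / (8) = -0.0330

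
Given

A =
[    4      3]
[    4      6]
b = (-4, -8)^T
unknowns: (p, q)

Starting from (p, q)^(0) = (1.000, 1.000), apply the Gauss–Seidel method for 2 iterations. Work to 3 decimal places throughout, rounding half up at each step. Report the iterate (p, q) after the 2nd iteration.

(-0.875, -0.750)

Iteration 1:
  p = (-4 - (3)·1.000) / (4) = -1.750
  q = (-8 - (4)·-1.750) / (6) = -0.167
Iteration 2:
  p = (-4 - (3)·-0.167) / (4) = -0.875
  q = (-8 - (4)·-0.875) / (6) = -0.750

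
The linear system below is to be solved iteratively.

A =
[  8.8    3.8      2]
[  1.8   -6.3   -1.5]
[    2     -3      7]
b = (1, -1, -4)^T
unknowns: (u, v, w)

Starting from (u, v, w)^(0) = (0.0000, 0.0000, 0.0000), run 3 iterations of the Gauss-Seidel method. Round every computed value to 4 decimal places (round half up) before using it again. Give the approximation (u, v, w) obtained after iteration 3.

Iteration 1:
  u = (1 - (3.8)·0.0000 - (2)·0.0000) / (8.8) = 0.1136
  v = (-1 - (1.8)·0.1136 - (-1.5)·0.0000) / (-6.3) = 0.1912
  w = (-4 - (2)·0.1136 - (-3)·0.1912) / (7) = -0.5219
Iteration 2:
  u = (1 - (3.8)·0.1912 - (2)·-0.5219) / (8.8) = 0.1497
  v = (-1 - (1.8)·0.1497 - (-1.5)·-0.5219) / (-6.3) = 0.3258
  w = (-4 - (2)·0.1497 - (-3)·0.3258) / (7) = -0.4746
Iteration 3:
  u = (1 - (3.8)·0.3258 - (2)·-0.4746) / (8.8) = 0.0808
  v = (-1 - (1.8)·0.0808 - (-1.5)·-0.4746) / (-6.3) = 0.2948
  w = (-4 - (2)·0.0808 - (-3)·0.2948) / (7) = -0.4682

(0.0808, 0.2948, -0.4682)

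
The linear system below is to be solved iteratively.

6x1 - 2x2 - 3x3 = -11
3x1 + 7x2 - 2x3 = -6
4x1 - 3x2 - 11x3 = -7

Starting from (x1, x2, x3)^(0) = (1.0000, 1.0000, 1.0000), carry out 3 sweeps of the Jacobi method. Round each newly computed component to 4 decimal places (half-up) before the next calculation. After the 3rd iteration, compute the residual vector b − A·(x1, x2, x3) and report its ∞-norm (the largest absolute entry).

Iteration 1:
  x1 = (-11 - (-2)·1.0000 - (-3)·1.0000) / (6) = -1.0000
  x2 = (-6 - (3)·1.0000 - (-2)·1.0000) / (7) = -1.0000
  x3 = (-7 - (4)·1.0000 - (-3)·1.0000) / (-11) = 0.7273
Iteration 2:
  x1 = (-11 - (-2)·-1.0000 - (-3)·0.7273) / (6) = -1.8030
  x2 = (-6 - (3)·-1.0000 - (-2)·0.7273) / (7) = -0.2208
  x3 = (-7 - (4)·-1.0000 - (-3)·-1.0000) / (-11) = 0.5455
Iteration 3:
  x1 = (-11 - (-2)·-0.2208 - (-3)·0.5455) / (6) = -1.6342
  x2 = (-6 - (3)·-1.8030 - (-2)·0.5455) / (7) = 0.0714
  x3 = (-7 - (4)·-1.8030 - (-3)·-0.2208) / (-11) = 0.0409
Residual b − A·x = (-0.9293, -1.5154, 0.2009); ∞-norm = 1.5154

1.5154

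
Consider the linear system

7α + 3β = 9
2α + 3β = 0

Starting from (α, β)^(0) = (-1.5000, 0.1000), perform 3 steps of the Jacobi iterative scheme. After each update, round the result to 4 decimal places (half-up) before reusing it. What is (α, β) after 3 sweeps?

Iteration 1:
  α = (9 - (3)·0.1000) / (7) = 1.2429
  β = (0 - (2)·-1.5000) / (3) = 1.0000
Iteration 2:
  α = (9 - (3)·1.0000) / (7) = 0.8571
  β = (0 - (2)·1.2429) / (3) = -0.8286
Iteration 3:
  α = (9 - (3)·-0.8286) / (7) = 1.6408
  β = (0 - (2)·0.8571) / (3) = -0.5714

(1.6408, -0.5714)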